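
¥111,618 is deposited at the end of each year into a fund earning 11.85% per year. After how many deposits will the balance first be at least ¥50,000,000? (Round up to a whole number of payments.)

36 payments

Periodic rate r = 0.1185 per year.
Ordinary annuity FV: 50,000,000 = 111,618 × [((1+r)^n − 1)/r].
(1+r)^n = 1 + 50,000,000 × r / 111,618, so n = ln(1 + 50,000,000·r/111,618) / ln(1+r) = 35.63.
Round up to a whole number of payments: n = 36.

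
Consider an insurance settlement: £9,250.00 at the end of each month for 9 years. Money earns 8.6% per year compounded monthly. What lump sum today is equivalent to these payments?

£693,828.17

This is an ordinary annuity: 108 payments of £9,250.00 at the end of each month.
Periodic rate r = 0.086/12 per month; n is counted in months.
PV = PMT × [(1 − (1+r)^−n)/r] = 9,250 × [1 − (1+r)^−108] / r = £693,828.17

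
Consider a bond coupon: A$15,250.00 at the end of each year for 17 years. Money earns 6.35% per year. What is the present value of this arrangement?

This is an ordinary annuity: 17 payments of A$15,250.00 at the end of each year.
Periodic rate r = 0.0635 per year.
PV = PMT × [(1 − (1+r)^−n)/r] = 15,250 × [1 − (1+r)^−17] / r = A$155,832.02

A$155,832.02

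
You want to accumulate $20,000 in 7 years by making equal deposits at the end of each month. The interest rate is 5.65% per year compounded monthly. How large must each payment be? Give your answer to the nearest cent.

Level ordinary annuity; solve FV = PMT × [((1+r)^n − 1)/r] for PMT.
Periodic rate r = 0.0565/12 per month; n is counted in months.
With n = 84: PMT = 20,000 / ([((1+r)^n − 1)/r]) = $194.66

$194.66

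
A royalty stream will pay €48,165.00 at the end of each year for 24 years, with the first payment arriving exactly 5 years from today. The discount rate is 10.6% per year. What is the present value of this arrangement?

€276,615.15

Ordinary annuity of 24 payments, first payment at period 5.
Periodic rate r = 0.106 per year.
The ordinary-annuity PV formula values the stream one period before the first payment (period 4); discount that back 4 periods:
PV₀ = 48,165 × [1 − (1+r)^−24] / r × (1+r)^−4 = €276,615.15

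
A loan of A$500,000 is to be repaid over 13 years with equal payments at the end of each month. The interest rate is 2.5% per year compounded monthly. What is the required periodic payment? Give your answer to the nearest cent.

A$3,757.43

Level ordinary annuity; solve PV = PMT × [(1 − (1+r)^−n)/r] for PMT.
Periodic rate r = 0.025/12 per month; n is counted in months.
With n = 156: PMT = 500,000 / ([(1 − (1+r)^−n)/r]) = A$3,757.43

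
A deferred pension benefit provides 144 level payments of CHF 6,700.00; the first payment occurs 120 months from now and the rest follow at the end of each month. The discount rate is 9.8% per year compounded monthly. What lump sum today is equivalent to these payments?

Ordinary annuity of 144 payments, first payment at period 120.
Periodic rate r = 0.098/12 per month; n is counted in months.
The ordinary-annuity PV formula values the stream one period before the first payment (period 119); discount that back 119 periods:
PV₀ = 6,700 × [1 − (1+r)^−144] / r × (1+r)^−119 = CHF 215,049.93

CHF 215,049.93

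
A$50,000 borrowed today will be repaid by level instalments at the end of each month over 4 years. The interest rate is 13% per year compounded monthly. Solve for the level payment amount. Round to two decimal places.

Level ordinary annuity; solve PV = PMT × [(1 − (1+r)^−n)/r] for PMT.
Periodic rate r = 0.13/12 per month; n is counted in months.
With n = 48: PMT = 50,000 / ([(1 − (1+r)^−n)/r]) = A$1,341.37

A$1,341.37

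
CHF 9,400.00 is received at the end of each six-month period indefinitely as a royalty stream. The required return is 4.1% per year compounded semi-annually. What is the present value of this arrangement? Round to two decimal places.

Periodic rate r = 0.041/2 per half-year.
Level perpetuity: PV = PMT / r = 9,400 / (0.041/2) = CHF 458,536.59.

CHF 458,536.59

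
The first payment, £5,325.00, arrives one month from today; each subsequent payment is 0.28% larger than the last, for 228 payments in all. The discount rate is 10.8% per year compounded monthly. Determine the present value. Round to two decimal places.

Periodic rate r = 0.108/12 per month; n is counted in months.
Growing ordinary annuity: PV = PMT₁ × [1 − ((1+g)/(1+r))^n] / (r − g) = 5,325 × [1 − ((1+0.0028)/(1+r))^228] / (r − 0.0028) = £648,198.30.

£648,198.30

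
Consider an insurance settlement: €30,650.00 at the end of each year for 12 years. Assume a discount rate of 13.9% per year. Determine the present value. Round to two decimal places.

€174,251.55

This is an ordinary annuity: 12 payments of €30,650.00 at the end of each year.
Periodic rate r = 0.139 per year.
PV = PMT × [(1 − (1+r)^−n)/r] = 30,650 × [1 − (1+r)^−12] / r = €174,251.55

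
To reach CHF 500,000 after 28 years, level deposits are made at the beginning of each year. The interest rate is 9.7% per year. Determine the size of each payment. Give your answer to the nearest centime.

Level annuity due; solve FV = PMT × [((1+r)^n − 1)/r] × (1+r) for PMT.
Periodic rate r = 0.097 per year.
With n = 28: PMT = 500,000 / ([((1+r)^n − 1)/r] × (1+r)) = CHF 3,577.17

CHF 3,577.17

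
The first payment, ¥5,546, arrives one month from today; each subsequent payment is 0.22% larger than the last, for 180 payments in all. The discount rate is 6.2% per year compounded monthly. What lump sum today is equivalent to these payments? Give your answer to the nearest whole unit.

¥771,321

Periodic rate r = 0.062/12 per month; n is counted in months.
Growing ordinary annuity: PV = PMT₁ × [1 − ((1+g)/(1+r))^n] / (r − g) = 5,546 × [1 − ((1+0.0022)/(1+r))^180] / (r − 0.0022) = ¥771,321.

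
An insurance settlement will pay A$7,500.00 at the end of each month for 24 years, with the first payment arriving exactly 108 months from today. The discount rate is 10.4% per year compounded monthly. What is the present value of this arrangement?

Ordinary annuity of 288 payments, first payment at period 108.
Periodic rate r = 0.104/12 per month; n is counted in months.
The ordinary-annuity PV formula values the stream one period before the first payment (period 107); discount that back 107 periods:
PV₀ = 7,500 × [1 − (1+r)^−288] / r × (1+r)^−107 = A$315,089.14

A$315,089.14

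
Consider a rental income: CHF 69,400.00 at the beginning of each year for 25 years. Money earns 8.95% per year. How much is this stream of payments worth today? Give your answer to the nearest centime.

This is an annuity due: 25 payments of CHF 69,400.00 at the beginning of each year.
Periodic rate r = 0.0895 per year.
PV = PMT × [(1 − (1+r)^−n)/r] × (1+r) = 69,400 × [1 − (1+r)^−25] / r × (1+r) = CHF 745,716.91

CHF 745,716.91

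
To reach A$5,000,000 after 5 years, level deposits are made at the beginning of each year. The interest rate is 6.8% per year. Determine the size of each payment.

Level annuity due; solve FV = PMT × [((1+r)^n − 1)/r] × (1+r) for PMT.
Periodic rate r = 0.068 per year.
With n = 5: PMT = 5,000,000 / ([((1+r)^n − 1)/r] × (1+r)) = A$817,350.56

A$817,350.56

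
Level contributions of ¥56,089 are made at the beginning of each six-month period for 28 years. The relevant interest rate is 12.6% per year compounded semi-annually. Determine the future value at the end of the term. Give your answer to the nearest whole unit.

This is an annuity due: 56 deposits of ¥56,089 at the beginning of each six-month period.
Periodic rate r = 0.126/2 per half-year; n is counted in half-years.
FV = PMT × [((1+r)^n − 1)/r] × (1+r) = 56,089 × [(1+r)^56 − 1] / r × (1+r) = ¥28,022,591

¥28,022,591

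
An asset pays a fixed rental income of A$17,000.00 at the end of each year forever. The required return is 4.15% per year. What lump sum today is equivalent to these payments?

A$409,638.55

Periodic rate r = 0.0415 per year.
Level perpetuity: PV = PMT / r = 17,000 / (0.0415) = A$409,638.55.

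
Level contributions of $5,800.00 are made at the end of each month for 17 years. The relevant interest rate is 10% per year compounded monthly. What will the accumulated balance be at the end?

$3,087,124.12

This is an ordinary annuity: 204 deposits of $5,800.00 at the end of each month.
Periodic rate r = 0.1/12 per month; n is counted in months.
FV = PMT × [((1+r)^n − 1)/r] = 5,800 × [(1+r)^204 − 1] / r = $3,087,124.12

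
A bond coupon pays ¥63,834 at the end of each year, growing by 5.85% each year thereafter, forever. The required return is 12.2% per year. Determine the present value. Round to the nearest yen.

Periodic rate r = 0.122 per year.
Growing perpetuity (Gordon): PV = PMT₁ / (r − g) = 63,834 / (r − 0.0585) = ¥1,005,260.

¥1,005,260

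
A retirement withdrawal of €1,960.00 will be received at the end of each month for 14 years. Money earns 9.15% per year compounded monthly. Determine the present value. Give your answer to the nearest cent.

This is an ordinary annuity: 168 payments of €1,960.00 at the end of each month.
Periodic rate r = 0.0915/12 per month; n is counted in months.
PV = PMT × [(1 − (1+r)^−n)/r] = 1,960 × [1 − (1+r)^−168] / r = €185,303.58

€185,303.58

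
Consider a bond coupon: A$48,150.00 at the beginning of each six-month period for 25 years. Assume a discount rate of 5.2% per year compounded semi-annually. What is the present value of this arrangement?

A$1,373,568.36

This is an annuity due: 50 payments of A$48,150.00 at the beginning of each six-month period.
Periodic rate r = 0.052/2 per half-year; n is counted in half-years.
PV = PMT × [(1 − (1+r)^−n)/r] × (1+r) = 48,150 × [1 − (1+r)^−50] / r × (1+r) = A$1,373,568.36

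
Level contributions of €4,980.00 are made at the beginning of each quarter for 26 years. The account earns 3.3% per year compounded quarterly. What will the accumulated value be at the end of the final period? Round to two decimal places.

€821,724.73

This is an annuity due: 104 deposits of €4,980.00 at the beginning of each quarter.
Periodic rate r = 0.033/4 per quarter; n is counted in quarters.
FV = PMT × [((1+r)^n − 1)/r] × (1+r) = 4,980 × [(1+r)^104 − 1] / r × (1+r) = €821,724.73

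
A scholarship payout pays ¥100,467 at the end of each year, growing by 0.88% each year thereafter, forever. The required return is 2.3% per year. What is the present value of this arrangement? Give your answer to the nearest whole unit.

¥7,075,141

Periodic rate r = 0.023 per year.
Growing perpetuity (Gordon): PV = PMT₁ / (r − g) = 100,467 / (r − 0.0088) = ¥7,075,141.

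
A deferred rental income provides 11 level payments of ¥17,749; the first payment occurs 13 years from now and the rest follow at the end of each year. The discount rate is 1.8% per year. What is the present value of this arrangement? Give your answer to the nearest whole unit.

Ordinary annuity of 11 payments, first payment at period 13.
Periodic rate r = 0.018 per year.
The ordinary-annuity PV formula values the stream one period before the first payment (period 12); discount that back 12 periods:
PV₀ = 17,749 × [1 − (1+r)^−11] / r × (1+r)^−12 = ¥141,840

¥141,840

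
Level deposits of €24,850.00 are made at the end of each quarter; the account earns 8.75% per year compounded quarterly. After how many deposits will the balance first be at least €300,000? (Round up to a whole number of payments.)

11 payments

Periodic rate r = 0.0875/4 per quarter; n is counted in quarters.
Ordinary annuity FV: 300,000 = 24,850 × [((1+r)^n − 1)/r].
(1+r)^n = 1 + 300,000 × r / 24,850, so n = ln(1 + 300,000·r/24,850) / ln(1+r) = 10.83.
Round up to a whole number of payments: n = 11.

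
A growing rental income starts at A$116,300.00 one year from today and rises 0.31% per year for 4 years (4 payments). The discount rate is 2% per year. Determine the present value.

Periodic rate r = 0.02 per year.
Growing ordinary annuity: PV = PMT₁ × [1 − ((1+g)/(1+r))^n] / (r − g) = 116,300 × [1 − ((1+0.0031)/(1+r))^4] / (r − 0.0031) = A$444,868.22.

A$444,868.22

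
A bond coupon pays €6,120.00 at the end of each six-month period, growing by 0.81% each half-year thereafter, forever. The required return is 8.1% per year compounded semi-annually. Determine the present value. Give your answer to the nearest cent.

Periodic rate r = 0.081/2 per half-year.
Growing perpetuity (Gordon): PV = PMT₁ / (r − g) = 6,120 / (r − 0.0081) = €188,888.89.

€188,888.89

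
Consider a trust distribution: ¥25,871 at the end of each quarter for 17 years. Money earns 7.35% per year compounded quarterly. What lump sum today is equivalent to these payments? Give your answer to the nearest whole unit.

¥999,758

This is an ordinary annuity: 68 payments of ¥25,871 at the end of each quarter.
Periodic rate r = 0.0735/4 per quarter; n is counted in quarters.
PV = PMT × [(1 − (1+r)^−n)/r] = 25,871 × [1 − (1+r)^−68] / r = ¥999,758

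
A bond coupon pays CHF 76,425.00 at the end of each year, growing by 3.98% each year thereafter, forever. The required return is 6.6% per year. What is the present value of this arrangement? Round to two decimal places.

Periodic rate r = 0.066 per year.
Growing perpetuity (Gordon): PV = PMT₁ / (r − g) = 76,425 / (r − 0.0398) = CHF 2,916,984.73.

CHF 2,916,984.73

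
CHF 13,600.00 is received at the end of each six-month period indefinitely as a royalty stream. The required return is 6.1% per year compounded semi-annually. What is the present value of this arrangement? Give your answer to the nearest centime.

CHF 445,901.64

Periodic rate r = 0.061/2 per half-year.
Level perpetuity: PV = PMT / r = 13,600 / (0.061/2) = CHF 445,901.64.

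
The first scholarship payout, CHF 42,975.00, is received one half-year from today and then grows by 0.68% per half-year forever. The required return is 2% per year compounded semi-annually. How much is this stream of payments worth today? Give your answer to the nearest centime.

CHF 13,429,687.50

Periodic rate r = 0.02/2 per half-year.
Growing perpetuity (Gordon): PV = PMT₁ / (r − g) = 42,975 / (r − 0.0068) = CHF 13,429,687.50.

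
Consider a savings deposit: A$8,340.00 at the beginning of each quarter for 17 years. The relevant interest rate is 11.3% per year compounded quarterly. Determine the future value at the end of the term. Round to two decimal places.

This is an annuity due: 68 deposits of A$8,340.00 at the beginning of each quarter.
Periodic rate r = 0.113/4 per quarter; n is counted in quarters.
FV = PMT × [((1+r)^n − 1)/r] × (1+r) = 8,340 × [(1+r)^68 − 1] / r × (1+r) = A$1,714,615.30

A$1,714,615.30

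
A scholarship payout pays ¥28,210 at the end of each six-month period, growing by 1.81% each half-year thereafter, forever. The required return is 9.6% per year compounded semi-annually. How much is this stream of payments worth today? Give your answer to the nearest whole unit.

¥943,478

Periodic rate r = 0.096/2 per half-year.
Growing perpetuity (Gordon): PV = PMT₁ / (r − g) = 28,210 / (r − 0.0181) = ¥943,478.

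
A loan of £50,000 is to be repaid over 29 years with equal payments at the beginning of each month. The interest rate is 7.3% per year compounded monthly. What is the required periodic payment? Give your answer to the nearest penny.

Level annuity due; solve PV = PMT × [(1 − (1+r)^−n)/r] × (1+r) for PMT.
Periodic rate r = 0.073/12 per month; n is counted in months.
With n = 348: PMT = 50,000 / ([(1 − (1+r)^−n)/r] × (1+r)) = £344.01

£344.01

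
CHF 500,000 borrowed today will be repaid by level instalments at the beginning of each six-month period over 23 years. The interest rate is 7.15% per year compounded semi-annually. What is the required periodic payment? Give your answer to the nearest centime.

CHF 21,538.45

Level annuity due; solve PV = PMT × [(1 − (1+r)^−n)/r] × (1+r) for PMT.
Periodic rate r = 0.0715/2 per half-year; n is counted in half-years.
With n = 46: PMT = 500,000 / ([(1 − (1+r)^−n)/r] × (1+r)) = CHF 21,538.45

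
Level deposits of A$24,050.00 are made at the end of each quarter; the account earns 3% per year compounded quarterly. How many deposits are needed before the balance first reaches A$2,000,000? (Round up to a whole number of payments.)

65 payments

Periodic rate r = 0.03/4 per quarter; n is counted in quarters.
Ordinary annuity FV: 2,000,000 = 24,050 × [((1+r)^n − 1)/r].
(1+r)^n = 1 + 2,000,000 × r / 24,050, so n = ln(1 + 2,000,000·r/24,050) / ln(1+r) = 64.87.
Round up to a whole number of payments: n = 65.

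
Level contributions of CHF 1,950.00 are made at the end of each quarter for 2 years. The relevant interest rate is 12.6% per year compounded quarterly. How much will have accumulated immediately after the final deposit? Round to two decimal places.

This is an ordinary annuity: 8 deposits of CHF 1,950.00 at the end of each quarter.
Periodic rate r = 0.126/4 per quarter; n is counted in quarters.
FV = PMT × [((1+r)^n − 1)/r] = 1,950 × [(1+r)^8 − 1] / r = CHF 17,432.63

CHF 17,432.63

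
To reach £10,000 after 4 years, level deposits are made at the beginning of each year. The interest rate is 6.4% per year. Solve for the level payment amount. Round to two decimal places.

Level annuity due; solve FV = PMT × [((1+r)^n − 1)/r] × (1+r) for PMT.
Periodic rate r = 0.064 per year.
With n = 4: PMT = 10,000 / ([((1+r)^n − 1)/r] × (1+r)) = £2,135.71

£2,135.71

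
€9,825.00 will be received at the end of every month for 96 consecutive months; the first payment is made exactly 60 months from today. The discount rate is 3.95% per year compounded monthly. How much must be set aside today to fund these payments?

€665,240.36

Ordinary annuity of 96 payments, first payment at period 60.
Periodic rate r = 0.0395/12 per month; n is counted in months.
The ordinary-annuity PV formula values the stream one period before the first payment (period 59); discount that back 59 periods:
PV₀ = 9,825 × [1 − (1+r)^−96] / r × (1+r)^−59 = €665,240.36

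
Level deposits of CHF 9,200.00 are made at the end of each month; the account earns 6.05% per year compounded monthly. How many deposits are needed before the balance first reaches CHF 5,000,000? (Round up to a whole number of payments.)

Periodic rate r = 0.0605/12 per month; n is counted in months.
Ordinary annuity FV: 5,000,000 = 9,200 × [((1+r)^n − 1)/r].
(1+r)^n = 1 + 5,000,000 × r / 9,200, so n = ln(1 + 5,000,000·r/9,200) / ln(1+r) = 262.30.
Round up to a whole number of payments: n = 263.

263 payments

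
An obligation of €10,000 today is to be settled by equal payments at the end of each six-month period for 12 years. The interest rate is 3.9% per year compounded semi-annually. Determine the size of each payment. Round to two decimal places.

€525.72

Level ordinary annuity; solve PV = PMT × [(1 − (1+r)^−n)/r] for PMT.
Periodic rate r = 0.039/2 per half-year; n is counted in half-years.
With n = 24: PMT = 10,000 / ([(1 − (1+r)^−n)/r]) = €525.72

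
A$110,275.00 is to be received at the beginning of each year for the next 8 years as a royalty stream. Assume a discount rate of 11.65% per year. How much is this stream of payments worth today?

A$619,178.31

This is an annuity due: 8 payments of A$110,275.00 at the beginning of each year.
Periodic rate r = 0.1165 per year.
PV = PMT × [(1 − (1+r)^−n)/r] × (1+r) = 110,275 × [1 − (1+r)^−8] / r × (1+r) = A$619,178.31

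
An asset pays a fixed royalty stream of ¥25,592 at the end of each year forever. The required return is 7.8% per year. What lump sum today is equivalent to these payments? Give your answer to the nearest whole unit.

¥328,103

Periodic rate r = 0.078 per year.
Level perpetuity: PV = PMT / r = 25,592 / (0.078) = ¥328,103.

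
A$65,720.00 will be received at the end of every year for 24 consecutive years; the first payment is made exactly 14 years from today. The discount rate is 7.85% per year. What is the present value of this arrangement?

Ordinary annuity of 24 payments, first payment at period 14.
Periodic rate r = 0.0785 per year.
The ordinary-annuity PV formula values the stream one period before the first payment (period 13); discount that back 13 periods:
PV₀ = 65,720 × [1 − (1+r)^−24] / r × (1+r)^−13 = A$262,341.09

A$262,341.09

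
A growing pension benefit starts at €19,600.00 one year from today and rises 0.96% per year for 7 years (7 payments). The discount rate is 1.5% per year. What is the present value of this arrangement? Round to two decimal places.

Periodic rate r = 0.015 per year.
Growing ordinary annuity: PV = PMT₁ × [1 − ((1+g)/(1+r))^n] / (r − g) = 19,600 × [1 − ((1+0.0096)/(1+r))^7] / (r − 0.0096) = €133,034.01.

€133,034.01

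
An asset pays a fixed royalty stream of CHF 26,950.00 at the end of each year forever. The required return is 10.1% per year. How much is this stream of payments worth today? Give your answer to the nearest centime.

Periodic rate r = 0.101 per year.
Level perpetuity: PV = PMT / r = 26,950 / (0.101) = CHF 266,831.68.

CHF 266,831.68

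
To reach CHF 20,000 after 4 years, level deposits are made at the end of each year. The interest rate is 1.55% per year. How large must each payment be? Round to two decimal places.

Level ordinary annuity; solve FV = PMT × [((1+r)^n − 1)/r] for PMT.
Periodic rate r = 0.0155 per year.
With n = 4: PMT = 20,000 / ([((1+r)^n − 1)/r]) = CHF 4,885.24

CHF 4,885.24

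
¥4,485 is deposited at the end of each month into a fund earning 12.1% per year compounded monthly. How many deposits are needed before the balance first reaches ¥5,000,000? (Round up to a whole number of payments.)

250 payments

Periodic rate r = 0.121/12 per month; n is counted in months.
Ordinary annuity FV: 5,000,000 = 4,485 × [((1+r)^n − 1)/r].
(1+r)^n = 1 + 5,000,000 × r / 4,485, so n = ln(1 + 5,000,000·r/4,485) / ln(1+r) = 249.66.
Round up to a whole number of payments: n = 250.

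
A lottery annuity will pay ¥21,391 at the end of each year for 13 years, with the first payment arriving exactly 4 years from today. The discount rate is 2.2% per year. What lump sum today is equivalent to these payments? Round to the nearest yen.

¥224,442

Ordinary annuity of 13 payments, first payment at period 4.
Periodic rate r = 0.022 per year.
The ordinary-annuity PV formula values the stream one period before the first payment (period 3); discount that back 3 periods:
PV₀ = 21,391 × [1 − (1+r)^−13] / r × (1+r)^−3 = ¥224,442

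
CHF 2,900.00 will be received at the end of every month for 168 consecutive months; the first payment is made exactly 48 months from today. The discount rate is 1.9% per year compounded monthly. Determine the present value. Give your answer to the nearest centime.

CHF 396,855.69

Ordinary annuity of 168 payments, first payment at period 48.
Periodic rate r = 0.019/12 per month; n is counted in months.
The ordinary-annuity PV formula values the stream one period before the first payment (period 47); discount that back 47 periods:
PV₀ = 2,900 × [1 − (1+r)^−168] / r × (1+r)^−47 = CHF 396,855.69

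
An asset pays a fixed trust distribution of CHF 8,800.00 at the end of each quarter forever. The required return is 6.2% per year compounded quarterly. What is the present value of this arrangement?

CHF 567,741.94

Periodic rate r = 0.062/4 per quarter.
Level perpetuity: PV = PMT / r = 8,800 / (0.062/4) = CHF 567,741.94.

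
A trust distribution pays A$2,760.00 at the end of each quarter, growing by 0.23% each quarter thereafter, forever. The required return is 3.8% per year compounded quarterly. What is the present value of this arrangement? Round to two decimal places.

Periodic rate r = 0.038/4 per quarter.
Growing perpetuity (Gordon): PV = PMT₁ / (r − g) = 2,760 / (r − 0.0023) = A$383,333.33.

A$383,333.33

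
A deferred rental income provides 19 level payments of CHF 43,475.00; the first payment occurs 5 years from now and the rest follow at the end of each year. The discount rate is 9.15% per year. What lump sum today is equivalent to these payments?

CHF 271,325.52

Ordinary annuity of 19 payments, first payment at period 5.
Periodic rate r = 0.0915 per year.
The ordinary-annuity PV formula values the stream one period before the first payment (period 4); discount that back 4 periods:
PV₀ = 43,475 × [1 − (1+r)^−19] / r × (1+r)^−4 = CHF 271,325.52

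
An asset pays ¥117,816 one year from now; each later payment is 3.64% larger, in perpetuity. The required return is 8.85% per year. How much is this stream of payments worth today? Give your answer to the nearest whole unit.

Periodic rate r = 0.0885 per year.
Growing perpetuity (Gordon): PV = PMT₁ / (r − g) = 117,816 / (r − 0.0364) = ¥2,261,344.

¥2,261,344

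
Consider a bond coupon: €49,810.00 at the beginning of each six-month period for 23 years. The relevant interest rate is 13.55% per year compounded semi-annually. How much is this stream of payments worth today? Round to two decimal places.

This is an annuity due: 46 payments of €49,810.00 at the beginning of each six-month period.
Periodic rate r = 0.1355/2 per half-year; n is counted in half-years.
PV = PMT × [(1 − (1+r)^−n)/r] × (1+r) = 49,810 × [1 − (1+r)^−46] / r × (1+r) = €746,529.31

€746,529.31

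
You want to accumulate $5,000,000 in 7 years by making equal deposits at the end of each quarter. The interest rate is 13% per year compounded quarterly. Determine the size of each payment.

$112,175.60

Level ordinary annuity; solve FV = PMT × [((1+r)^n − 1)/r] for PMT.
Periodic rate r = 0.13/4 per quarter; n is counted in quarters.
With n = 28: PMT = 5,000,000 / ([((1+r)^n − 1)/r]) = $112,175.60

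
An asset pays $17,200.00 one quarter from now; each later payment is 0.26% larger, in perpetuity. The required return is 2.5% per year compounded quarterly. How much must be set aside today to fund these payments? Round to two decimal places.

Periodic rate r = 0.025/4 per quarter.
Growing perpetuity (Gordon): PV = PMT₁ / (r − g) = 17,200 / (r − 0.0026) = $4,712,328.77.

$4,712,328.77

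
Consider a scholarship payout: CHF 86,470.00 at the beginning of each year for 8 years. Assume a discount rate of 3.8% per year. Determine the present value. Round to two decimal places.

This is an annuity due: 8 payments of CHF 86,470.00 at the beginning of each year.
Periodic rate r = 0.038 per year.
PV = PMT × [(1 − (1+r)^−n)/r] × (1+r) = 86,470 × [1 − (1+r)^−8] / r × (1+r) = CHF 609,325.37

CHF 609,325.37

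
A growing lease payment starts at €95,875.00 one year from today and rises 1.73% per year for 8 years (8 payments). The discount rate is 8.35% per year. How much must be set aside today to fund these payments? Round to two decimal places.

€573,664.96

Periodic rate r = 0.0835 per year.
Growing ordinary annuity: PV = PMT₁ × [1 − ((1+g)/(1+r))^n] / (r − g) = 95,875 × [1 − ((1+0.0173)/(1+r))^8] / (r − 0.0173) = €573,664.96.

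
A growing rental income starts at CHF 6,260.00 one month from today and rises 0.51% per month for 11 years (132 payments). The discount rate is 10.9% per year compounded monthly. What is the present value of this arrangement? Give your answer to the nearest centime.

Periodic rate r = 0.109/12 per month; n is counted in months.
Growing ordinary annuity: PV = PMT₁ × [1 − ((1+g)/(1+r))^n] / (r − g) = 6,260 × [1 − ((1+0.0051)/(1+r))^132] / (r − 0.0051) = CHF 639,188.74.

CHF 639,188.74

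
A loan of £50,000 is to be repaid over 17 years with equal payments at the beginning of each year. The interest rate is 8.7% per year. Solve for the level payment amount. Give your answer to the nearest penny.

Level annuity due; solve PV = PMT × [(1 − (1+r)^−n)/r] × (1+r) for PMT.
Periodic rate r = 0.087 per year.
With n = 17: PMT = 50,000 / ([(1 − (1+r)^−n)/r] × (1+r)) = £5,280.57

£5,280.57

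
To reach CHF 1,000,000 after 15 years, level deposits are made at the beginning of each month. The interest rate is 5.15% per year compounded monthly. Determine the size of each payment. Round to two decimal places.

Level annuity due; solve FV = PMT × [((1+r)^n − 1)/r] × (1+r) for PMT.
Periodic rate r = 0.0515/12 per month; n is counted in months.
With n = 180: PMT = 1,000,000 / ([((1+r)^n − 1)/r] × (1+r)) = CHF 3,678.84

CHF 3,678.84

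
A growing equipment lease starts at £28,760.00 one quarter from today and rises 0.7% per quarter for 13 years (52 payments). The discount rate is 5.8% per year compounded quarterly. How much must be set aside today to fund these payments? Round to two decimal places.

£1,227,592.32

Periodic rate r = 0.058/4 per quarter; n is counted in quarters.
Growing ordinary annuity: PV = PMT₁ × [1 − ((1+g)/(1+r))^n] / (r − g) = 28,760 × [1 − ((1+0.007)/(1+r))^52] / (r − 0.007) = £1,227,592.32.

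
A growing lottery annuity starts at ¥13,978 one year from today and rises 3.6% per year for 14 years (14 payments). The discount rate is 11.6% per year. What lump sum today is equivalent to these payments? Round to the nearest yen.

¥113,052

Periodic rate r = 0.116 per year.
Growing ordinary annuity: PV = PMT₁ × [1 − ((1+g)/(1+r))^n] / (r − g) = 13,978 × [1 − ((1+0.036)/(1+r))^14] / (r − 0.036) = ¥113,052.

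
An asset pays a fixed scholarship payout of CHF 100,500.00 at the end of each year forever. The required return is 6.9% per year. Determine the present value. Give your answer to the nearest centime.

Periodic rate r = 0.069 per year.
Level perpetuity: PV = PMT / r = 100,500 / (0.069) = CHF 1,456,521.74.

CHF 1,456,521.74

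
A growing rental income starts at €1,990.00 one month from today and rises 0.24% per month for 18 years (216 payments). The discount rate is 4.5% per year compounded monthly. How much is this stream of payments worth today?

Periodic rate r = 0.045/12 per month; n is counted in months.
Growing ordinary annuity: PV = PMT₁ × [1 − ((1+g)/(1+r))^n] / (r − g) = 1,990 × [1 − ((1+0.0024)/(1+r))^216] / (r − 0.0024) = €371,856.72.

€371,856.72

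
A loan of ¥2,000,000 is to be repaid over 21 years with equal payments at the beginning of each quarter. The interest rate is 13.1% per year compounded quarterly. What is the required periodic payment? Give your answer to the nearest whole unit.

¥67,959

Level annuity due; solve PV = PMT × [(1 − (1+r)^−n)/r] × (1+r) for PMT.
Periodic rate r = 0.131/4 per quarter; n is counted in quarters.
With n = 84: PMT = 2,000,000 / ([(1 − (1+r)^−n)/r] × (1+r)) = ¥67,959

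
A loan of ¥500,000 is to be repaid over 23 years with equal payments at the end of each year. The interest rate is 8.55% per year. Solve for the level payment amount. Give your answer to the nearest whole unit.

¥50,385

Level ordinary annuity; solve PV = PMT × [(1 − (1+r)^−n)/r] for PMT.
Periodic rate r = 0.0855 per year.
With n = 23: PMT = 500,000 / ([(1 − (1+r)^−n)/r]) = ¥50,385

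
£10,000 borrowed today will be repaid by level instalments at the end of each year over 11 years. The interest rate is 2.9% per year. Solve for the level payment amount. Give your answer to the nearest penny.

Level ordinary annuity; solve PV = PMT × [(1 − (1+r)^−n)/r] for PMT.
Periodic rate r = 0.029 per year.
With n = 11: PMT = 10,000 / ([(1 − (1+r)^−n)/r]) = £1,074.80

£1,074.80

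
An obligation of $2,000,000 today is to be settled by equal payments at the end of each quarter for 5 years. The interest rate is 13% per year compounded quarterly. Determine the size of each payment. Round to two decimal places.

$137,557.77

Level ordinary annuity; solve PV = PMT × [(1 − (1+r)^−n)/r] for PMT.
Periodic rate r = 0.13/4 per quarter; n is counted in quarters.
With n = 20: PMT = 2,000,000 / ([(1 − (1+r)^−n)/r]) = $137,557.77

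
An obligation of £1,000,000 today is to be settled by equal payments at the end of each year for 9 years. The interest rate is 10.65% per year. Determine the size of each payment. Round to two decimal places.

£178,151.90

Level ordinary annuity; solve PV = PMT × [(1 − (1+r)^−n)/r] for PMT.
Periodic rate r = 0.1065 per year.
With n = 9: PMT = 1,000,000 / ([(1 − (1+r)^−n)/r]) = £178,151.90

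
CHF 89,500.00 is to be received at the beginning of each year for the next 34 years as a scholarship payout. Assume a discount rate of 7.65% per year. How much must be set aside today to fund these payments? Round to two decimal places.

This is an annuity due: 34 payments of CHF 89,500.00 at the beginning of each year.
Periodic rate r = 0.0765 per year.
PV = PMT × [(1 − (1+r)^−n)/r] × (1+r) = 89,500 × [1 − (1+r)^−34] / r × (1+r) = CHF 1,156,704.36

CHF 1,156,704.36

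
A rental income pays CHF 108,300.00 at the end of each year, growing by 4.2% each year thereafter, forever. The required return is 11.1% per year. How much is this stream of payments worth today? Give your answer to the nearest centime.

CHF 1,569,565.22

Periodic rate r = 0.111 per year.
Growing perpetuity (Gordon): PV = PMT₁ / (r − g) = 108,300 / (r − 0.042) = CHF 1,569,565.22.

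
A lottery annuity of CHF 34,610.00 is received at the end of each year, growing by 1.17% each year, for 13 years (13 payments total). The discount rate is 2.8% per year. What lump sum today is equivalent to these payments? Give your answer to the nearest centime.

Periodic rate r = 0.028 per year.
Growing ordinary annuity: PV = PMT₁ × [1 − ((1+g)/(1+r))^n] / (r − g) = 34,610 × [1 − ((1+0.0117)/(1+r))^13] / (r − 0.0117) = CHF 398,363.90.

CHF 398,363.90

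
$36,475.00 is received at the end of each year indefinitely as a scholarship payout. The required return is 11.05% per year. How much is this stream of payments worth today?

Periodic rate r = 0.1105 per year.
Level perpetuity: PV = PMT / r = 36,475 / (0.1105) = $330,090.50.

$330,090.50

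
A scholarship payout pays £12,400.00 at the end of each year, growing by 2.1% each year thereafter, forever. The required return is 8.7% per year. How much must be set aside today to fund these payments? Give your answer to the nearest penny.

£187,878.79

Periodic rate r = 0.087 per year.
Growing perpetuity (Gordon): PV = PMT₁ / (r − g) = 12,400 / (r − 0.021) = £187,878.79.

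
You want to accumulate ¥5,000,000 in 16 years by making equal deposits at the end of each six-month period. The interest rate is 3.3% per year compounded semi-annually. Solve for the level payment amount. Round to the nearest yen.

¥119,870

Level ordinary annuity; solve FV = PMT × [((1+r)^n − 1)/r] for PMT.
Periodic rate r = 0.033/2 per half-year; n is counted in half-years.
With n = 32: PMT = 5,000,000 / ([((1+r)^n − 1)/r]) = ¥119,870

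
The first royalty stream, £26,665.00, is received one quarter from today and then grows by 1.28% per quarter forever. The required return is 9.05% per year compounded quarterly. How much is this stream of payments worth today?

£2,713,994.91

Periodic rate r = 0.0905/4 per quarter.
Growing perpetuity (Gordon): PV = PMT₁ / (r − g) = 26,665 / (r − 0.0128) = £2,713,994.91.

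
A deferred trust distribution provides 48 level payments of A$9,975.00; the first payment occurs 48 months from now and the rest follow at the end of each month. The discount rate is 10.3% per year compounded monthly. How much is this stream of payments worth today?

Ordinary annuity of 48 payments, first payment at period 48.
Periodic rate r = 0.103/12 per month; n is counted in months.
The ordinary-annuity PV formula values the stream one period before the first payment (period 47); discount that back 47 periods:
PV₀ = 9,975 × [1 − (1+r)^−48] / r × (1+r)^−47 = A$261,698.50

A$261,698.50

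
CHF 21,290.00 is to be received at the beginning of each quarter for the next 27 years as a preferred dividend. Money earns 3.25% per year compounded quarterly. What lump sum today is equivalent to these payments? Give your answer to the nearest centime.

This is an annuity due: 108 payments of CHF 21,290.00 at the beginning of each quarter.
Periodic rate r = 0.0325/4 per quarter; n is counted in quarters.
PV = PMT × [(1 − (1+r)^−n)/r] × (1+r) = 21,290 × [1 − (1+r)^−108] / r × (1+r) = CHF 1,539,263.89

CHF 1,539,263.89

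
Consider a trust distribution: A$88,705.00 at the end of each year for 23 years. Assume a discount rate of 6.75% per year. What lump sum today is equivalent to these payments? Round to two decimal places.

A$1,021,609.67

This is an ordinary annuity: 23 payments of A$88,705.00 at the end of each year.
Periodic rate r = 0.0675 per year.
PV = PMT × [(1 − (1+r)^−n)/r] = 88,705 × [1 − (1+r)^−23] / r = A$1,021,609.67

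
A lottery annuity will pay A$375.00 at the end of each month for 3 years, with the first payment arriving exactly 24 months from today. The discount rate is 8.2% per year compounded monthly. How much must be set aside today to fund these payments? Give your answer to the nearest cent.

Ordinary annuity of 36 payments, first payment at period 24.
Periodic rate r = 0.082/12 per month; n is counted in months.
The ordinary-annuity PV formula values the stream one period before the first payment (period 23); discount that back 23 periods:
PV₀ = 375 × [1 − (1+r)^−36] / r × (1+r)^−23 = A$10,201.88

A$10,201.88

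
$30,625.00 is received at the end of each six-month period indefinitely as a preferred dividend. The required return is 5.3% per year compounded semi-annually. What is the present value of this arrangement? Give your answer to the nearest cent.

$1,155,660.38

Periodic rate r = 0.053/2 per half-year.
Level perpetuity: PV = PMT / r = 30,625 / (0.053/2) = $1,155,660.38.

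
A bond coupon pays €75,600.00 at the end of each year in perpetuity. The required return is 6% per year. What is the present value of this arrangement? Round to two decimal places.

€1,260,000.00

Periodic rate r = 0.06 per year.
Level perpetuity: PV = PMT / r = 75,600 / (0.06) = €1,260,000.00.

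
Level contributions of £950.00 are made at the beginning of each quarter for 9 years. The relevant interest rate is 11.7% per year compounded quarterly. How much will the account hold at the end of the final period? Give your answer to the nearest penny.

£60,949.23

This is an annuity due: 36 deposits of £950.00 at the beginning of each quarter.
Periodic rate r = 0.117/4 per quarter; n is counted in quarters.
FV = PMT × [((1+r)^n − 1)/r] × (1+r) = 950 × [(1+r)^36 − 1] / r × (1+r) = £60,949.23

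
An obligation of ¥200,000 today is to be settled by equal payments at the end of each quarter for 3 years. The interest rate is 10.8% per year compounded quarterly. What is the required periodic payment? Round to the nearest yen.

Level ordinary annuity; solve PV = PMT × [(1 − (1+r)^−n)/r] for PMT.
Periodic rate r = 0.108/4 per quarter; n is counted in quarters.
With n = 12: PMT = 200,000 / ([(1 − (1+r)^−n)/r]) = ¥19,734

¥19,734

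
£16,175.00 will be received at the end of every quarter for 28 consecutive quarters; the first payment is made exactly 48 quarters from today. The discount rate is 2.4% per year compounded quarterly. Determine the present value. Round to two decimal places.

Ordinary annuity of 28 payments, first payment at period 48.
Periodic rate r = 0.024/4 per quarter; n is counted in quarters.
The ordinary-annuity PV formula values the stream one period before the first payment (period 47); discount that back 47 periods:
PV₀ = 16,175 × [1 − (1+r)^−28] / r × (1+r)^−47 = £313,858.16

£313,858.16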